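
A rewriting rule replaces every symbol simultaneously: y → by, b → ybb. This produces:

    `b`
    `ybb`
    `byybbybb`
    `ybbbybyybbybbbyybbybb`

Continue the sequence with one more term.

φ(ybbbybyybbybbbyybbybb) expands symbol-by-symbol to by ybb ybb ybb by ybb by by ybb ybb by ybb ybb ybb by by ybb ybb by ybb ybb; joining the 21 pieces gives the next term.

byybbybbybbbyybbbybyybbybbbyybbybbybbbybyybbybbbyybbybb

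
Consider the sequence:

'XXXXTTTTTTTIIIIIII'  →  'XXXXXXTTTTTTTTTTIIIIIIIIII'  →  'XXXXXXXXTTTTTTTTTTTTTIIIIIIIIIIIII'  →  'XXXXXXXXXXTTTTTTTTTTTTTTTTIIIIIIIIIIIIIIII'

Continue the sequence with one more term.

XXXXXXXXXXXXTTTTTTTTTTTTTTTTTTTIIIIIIIIIIIIIIIIIII

The n-th term is 2n X's then 3n+1 T's then 3n+1 I's, where the shown terms are n = 2, 3, 4, 5.
At n = 6 the blocks have lengths 12, 19, 19.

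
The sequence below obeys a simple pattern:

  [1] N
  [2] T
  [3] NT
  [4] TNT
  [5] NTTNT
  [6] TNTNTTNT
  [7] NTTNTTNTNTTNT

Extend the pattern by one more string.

TNTNTTNTNTTNTTNTNTTNT

From term 3 onward, concatenate the second-to-last term with the last: N·T = NT, T·NT = TNT, …
So term 8 is TNTNTTNT·NTTNTTNTNTTNT.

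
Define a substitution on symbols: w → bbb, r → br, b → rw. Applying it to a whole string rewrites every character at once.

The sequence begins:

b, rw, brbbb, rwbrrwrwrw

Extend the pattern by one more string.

brbbbrwbrbrbbbbrbbbbrbbb

Apply φ to rwbrrwrwrw symbol by symbol: r→br, w→bbb, b→rw, r→br, r→br, w→bbb, r→br, w→bbb, r→br, w→bbb; joined: br bbb rw br br bbb br bbb br bbb.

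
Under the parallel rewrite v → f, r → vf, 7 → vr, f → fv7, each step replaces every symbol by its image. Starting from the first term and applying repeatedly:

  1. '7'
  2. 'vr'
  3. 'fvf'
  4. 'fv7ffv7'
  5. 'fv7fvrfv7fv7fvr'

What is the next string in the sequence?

fv7fvrfv7fvffv7fvrfv7fvrfv7fvf

Replace each of the 15 characters of fv7fvrfv7fv7fvr in place — fv7 f vr fv7 f vf fv7 f vr fv7 f vr fv7 f vf — and concatenate.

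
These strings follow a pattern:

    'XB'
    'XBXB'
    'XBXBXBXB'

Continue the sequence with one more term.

s(k+1) = s(k)·s(k) — each term doubles the last.
One more doubling of XBXBXBXB gives the answer.

XBXBXBXBXBXBXBXB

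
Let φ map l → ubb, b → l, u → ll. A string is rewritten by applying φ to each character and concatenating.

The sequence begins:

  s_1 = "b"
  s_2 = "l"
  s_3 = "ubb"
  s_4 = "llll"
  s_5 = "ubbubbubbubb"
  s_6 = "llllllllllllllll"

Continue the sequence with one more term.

Applying the rule to each of the 16 symbols of llllllllllllllll gives the pieces ubb ubb ubb ubb ubb ubb ubb ubb ubb ubb ubb ubb ubb ubb ubb ubb, which concatenate to the answer.

ubbubbubbubbubbubbubbubbubbubbubbubbubbubbubbubb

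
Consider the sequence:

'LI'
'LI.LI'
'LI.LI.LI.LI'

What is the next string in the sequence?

Each string is two copies of the previous one joined by '.'.
Doubling LI.LI.LI.LI with '.' between the halves:

LI.LI.LI.LI.LI.LI.LI.LI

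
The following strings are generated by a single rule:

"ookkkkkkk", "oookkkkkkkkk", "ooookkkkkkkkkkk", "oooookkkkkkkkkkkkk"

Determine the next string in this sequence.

Each string has the form o^{n-1} k^{2n+1}, where the shown terms are n = 3, 4, 5, 6.
For the next term, n = 7, so the run lengths are 6, 15.

ooooookkkkkkkkkkkkkkk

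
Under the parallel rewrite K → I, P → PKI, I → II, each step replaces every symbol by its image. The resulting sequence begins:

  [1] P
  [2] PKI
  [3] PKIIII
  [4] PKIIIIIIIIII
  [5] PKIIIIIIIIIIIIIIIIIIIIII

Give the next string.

φ(PKIIIIIIIIIIIIIIIIIIIIII) expands symbol-by-symbol to PKI I II II II II II II II II II II II II II II II II II II II II II II; joining the 24 pieces gives the next term.

PKIIIIIIIIIIIIIIIIIIIIIIIIIIIIIIIIIIIIIIIIIIIIII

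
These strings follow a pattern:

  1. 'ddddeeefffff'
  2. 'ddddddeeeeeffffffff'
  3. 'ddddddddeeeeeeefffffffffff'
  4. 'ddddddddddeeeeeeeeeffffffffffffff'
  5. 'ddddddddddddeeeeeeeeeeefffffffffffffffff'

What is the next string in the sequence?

Reading off run lengths: d runs 4, 6, 8, 10, 12; e runs 3, 5, 7, 9, 11; f runs 5, 8, 11, 14, 17 — each is linear in n (n = 1, 2, …).
For the next term, n = 6, so the run lengths are 14, 13, 20.

ddddddddddddddeeeeeeeeeeeeeffffffffffffffffffff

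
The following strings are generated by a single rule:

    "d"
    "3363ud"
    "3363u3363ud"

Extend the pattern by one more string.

3363u3363u3363ud

The strings grow by a fixed prefix 3363u each time.
So the next term is 3363u·3363u3363ud.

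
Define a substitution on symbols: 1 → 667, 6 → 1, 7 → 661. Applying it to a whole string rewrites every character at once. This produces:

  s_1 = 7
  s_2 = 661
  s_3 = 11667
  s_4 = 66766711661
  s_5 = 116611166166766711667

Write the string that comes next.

Rewriting the 21 symbols of 116611166166766711667 one by one yields 667 667 1 1 667 667 667 1 1 667 1 1 661 1 1 661 667 667 1 1 661; concatenated:

6676671166766766711667116611166166766711661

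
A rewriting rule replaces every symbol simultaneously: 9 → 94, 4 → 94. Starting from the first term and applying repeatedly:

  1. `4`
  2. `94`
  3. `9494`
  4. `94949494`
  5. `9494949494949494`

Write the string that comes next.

94949494949494949494949494949494

φ(9494949494949494) expands symbol-by-symbol to 94 94 94 94 94 94 94 94 94 94 94 94 94 94 94 94; joining the 16 pieces gives the next term.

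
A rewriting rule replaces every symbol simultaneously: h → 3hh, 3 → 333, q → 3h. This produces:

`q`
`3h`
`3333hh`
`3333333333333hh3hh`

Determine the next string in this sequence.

Applying the rule to each of the 18 symbols of 3333333333333hh3hh gives the pieces 333 333 333 333 333 333 333 333 333 333 333 333 333 3hh 3hh 333 3hh 3hh, which concatenate to the answer.

3333333333333333333333333333333333333333hh3hh3333hh3hh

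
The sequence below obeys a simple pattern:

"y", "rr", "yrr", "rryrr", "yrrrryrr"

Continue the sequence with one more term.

This is a Fibonacci-style word recurrence s(k) = s(k−2)·s(k−1): e.g. y·rr = yrr.
The next term joins rryrr and yrrrryrr.

rryrryrrrryrr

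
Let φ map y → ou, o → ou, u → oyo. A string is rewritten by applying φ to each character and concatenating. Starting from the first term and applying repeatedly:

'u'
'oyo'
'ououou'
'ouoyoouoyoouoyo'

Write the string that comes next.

Replace each of the 15 characters of ouoyoouoyoouoyo in place — ou oyo ou ou ou ou oyo ou ou ou ou oyo ou ou ou — and concatenate.

ouoyoououououoyoououououoyoououou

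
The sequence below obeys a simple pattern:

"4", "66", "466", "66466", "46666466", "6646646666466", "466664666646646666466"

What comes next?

This is a Fibonacci-style word recurrence s(k) = s(k−2)·s(k−1): e.g. 4·66 = 466.
Continuing: 6646646666466 · 466664666646646666466 gives term 8.

6646646666466466664666646646666466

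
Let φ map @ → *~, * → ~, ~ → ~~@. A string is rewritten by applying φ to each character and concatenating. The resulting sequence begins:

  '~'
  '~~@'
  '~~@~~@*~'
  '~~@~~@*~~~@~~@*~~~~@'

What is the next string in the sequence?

Rewriting the 20 symbols of ~~@~~@*~~~@~~@*~~~~@ one by one yields ~~@ ~~@ *~ ~~@ ~~@ *~ ~ ~~@ ~~@ ~~@ *~ ~~@ ~~@ *~ ~ ~~@ ~~@ ~~@ ~~@ *~; concatenated:

~~@~~@*~~~@~~@*~~~~@~~@~~@*~~~@~~@*~~~~@~~@~~@~~@*~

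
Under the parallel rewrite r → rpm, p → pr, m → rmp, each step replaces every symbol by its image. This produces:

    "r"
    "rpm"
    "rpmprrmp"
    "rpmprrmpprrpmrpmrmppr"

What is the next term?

Rewriting the 21 symbols of rpmprrmpprrpmrpmrmppr one by one yields rpm pr rmp pr rpm rpm rmp pr pr rpm rpm pr rmp rpm pr rmp rpm rmp pr pr rpm; concatenated:

rpmprrmpprrpmrpmrmpprprrpmrpmprrmprpmprrmprpmrmpprprrpm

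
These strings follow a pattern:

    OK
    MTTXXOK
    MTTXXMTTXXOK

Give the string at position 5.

MTTXXMTTXXMTTXXMTTXXOK

Every step adds MTTXX at the front: s(k+1) = MTTXX·s(k).
From MTTXXMTTXXOK, 2 further steps: MTTXXMTTXXOK → MTTXXMTTXXMTTXXOK → (answer).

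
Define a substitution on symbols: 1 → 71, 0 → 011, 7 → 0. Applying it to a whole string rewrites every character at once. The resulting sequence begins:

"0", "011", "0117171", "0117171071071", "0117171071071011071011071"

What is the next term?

Rewriting the 25 symbols of 0117171071071011071011071 one by one yields 011 71 71 0 71 0 71 011 0 71 011 0 71 011 71 71 011 0 71 011 71 71 011 0 71; concatenated:

011717107107101107101107101171710110710117171011071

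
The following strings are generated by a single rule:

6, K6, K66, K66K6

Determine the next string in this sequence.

Each term (from the third on) is the previous term followed by the one before it: term 3 = K6·6 = K66.
Continuing: K66K6 · K66 gives term 5.

K66K6K66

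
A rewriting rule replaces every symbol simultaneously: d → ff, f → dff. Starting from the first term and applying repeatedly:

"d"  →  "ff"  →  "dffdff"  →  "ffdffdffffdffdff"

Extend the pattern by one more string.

dffdffffdffdffffdffdffdffdffffdffdffffdffdff

φ(ffdffdffffdffdff) expands symbol-by-symbol to dff dff ff dff dff ff dff dff dff dff ff dff dff ff dff dff; joining the 16 pieces gives the next term.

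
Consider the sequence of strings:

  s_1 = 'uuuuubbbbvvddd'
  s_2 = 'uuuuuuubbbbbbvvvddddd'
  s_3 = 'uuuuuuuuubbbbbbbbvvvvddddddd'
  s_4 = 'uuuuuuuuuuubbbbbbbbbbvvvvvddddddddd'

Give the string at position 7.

The n-th term is 2n+1 u's then 2n b's then n v's then 2n-1 d's, where the shown terms are n = 2, 3, 4, 5.
For term 7, n = 8, so the run lengths are 17, 16, 8, 15.

uuuuuuuuuuuuuuuuubbbbbbbbbbbbbbbbvvvvvvvvddddddddddddddd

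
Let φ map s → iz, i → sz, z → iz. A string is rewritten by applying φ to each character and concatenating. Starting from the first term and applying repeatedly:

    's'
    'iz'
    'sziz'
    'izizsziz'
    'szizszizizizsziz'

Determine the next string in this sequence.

Rewriting the 16 symbols of szizszizizizsziz one by one yields iz iz sz iz iz iz sz iz sz iz sz iz iz iz sz iz; concatenated:

izizszizizizszizszizszizizizsziz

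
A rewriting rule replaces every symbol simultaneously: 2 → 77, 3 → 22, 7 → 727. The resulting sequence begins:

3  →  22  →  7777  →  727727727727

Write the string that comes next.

72777727727777277277772772777727

Expanding 727727727727: 7→727, 2→77, 7→727, 7→727, 2→77, 7→727, 7→727, 2→77, 7→727, 7→727, 2→77, 7→727. Concatenated: 727 77 727 727 77 727 727 77 727 727 77 727.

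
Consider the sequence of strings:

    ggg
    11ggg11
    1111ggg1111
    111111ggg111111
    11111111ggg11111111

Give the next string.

1111111111ggg1111111111

Each term wraps the previous one in 11 on the left and 11 on the right.
One more step from 11111111ggg11111111 gives the answer.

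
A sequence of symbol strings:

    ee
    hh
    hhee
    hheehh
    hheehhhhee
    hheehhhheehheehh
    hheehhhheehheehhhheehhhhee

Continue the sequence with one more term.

hheehhhheehheehhhheehhhheehheehhhheehheehh

From term 3 onward, concatenate the last term with the second-to-last: hh·ee = hhee, hhee·hh = hheehh, …
So term 8 is hheehhhheehheehhhheehhhhee·hheehhhheehheehh.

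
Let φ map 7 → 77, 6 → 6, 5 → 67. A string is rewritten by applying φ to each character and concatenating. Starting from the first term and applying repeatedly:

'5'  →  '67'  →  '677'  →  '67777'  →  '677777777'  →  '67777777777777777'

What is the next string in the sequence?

677777777777777777777777777777777

φ(67777777777777777) expands symbol-by-symbol to 6 77 77 77 77 77 77 77 77 77 77 77 77 77 77 77 77; joining the 17 pieces gives the next term.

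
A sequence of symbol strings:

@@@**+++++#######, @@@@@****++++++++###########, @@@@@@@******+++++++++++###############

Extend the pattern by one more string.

@@@@@@@@@********++++++++++++++###################

Reading off run lengths: @ runs 3, 5, 7; * runs 2, 4, 6; + runs 5, 8, 11; # runs 7, 11, 15 — each is linear in n (n = 1, 2, …).
Setting n = 4 gives 9, 8, 14, 19 characters in each block.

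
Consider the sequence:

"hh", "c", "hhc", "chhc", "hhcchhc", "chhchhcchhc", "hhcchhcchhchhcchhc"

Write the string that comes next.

chhchhcchhchhcchhcchhchhcchhc

This is a Fibonacci-style word recurrence s(k) = s(k−2)·s(k−1): e.g. hh·c = hhc.
The next term joins chhchhcchhc and hhcchhcchhchhcchhc.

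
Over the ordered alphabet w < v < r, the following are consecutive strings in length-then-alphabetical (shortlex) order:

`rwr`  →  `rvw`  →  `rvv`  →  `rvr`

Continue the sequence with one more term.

rrw

Treat rvr as a base-3 numeral over the given alphabet and add one, carrying through any trailing r's.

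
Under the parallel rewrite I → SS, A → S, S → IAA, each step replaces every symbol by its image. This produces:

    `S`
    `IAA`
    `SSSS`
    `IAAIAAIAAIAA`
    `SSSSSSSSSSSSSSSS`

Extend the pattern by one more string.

IAAIAAIAAIAAIAAIAAIAAIAAIAAIAAIAAIAAIAAIAAIAAIAA

Replace each of the 16 characters of SSSSSSSSSSSSSSSS in place — IAA IAA IAA IAA IAA IAA IAA IAA IAA IAA IAA IAA IAA IAA IAA IAA — and concatenate.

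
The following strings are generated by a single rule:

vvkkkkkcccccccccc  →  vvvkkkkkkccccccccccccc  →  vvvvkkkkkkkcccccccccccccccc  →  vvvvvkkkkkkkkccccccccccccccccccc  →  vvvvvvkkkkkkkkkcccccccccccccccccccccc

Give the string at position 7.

Reading off run lengths: v runs 2, 3, 4, 5, 6; k runs 5, 6, 7, 8, 9; c runs 10, 13, 16, 19, 22 — each is linear in n, where the shown terms are n = 3, 4, 5, 6, 7.
For term 7, n = 9, so the run lengths are 8, 11, 28.

vvvvvvvvkkkkkkkkkkkcccccccccccccccccccccccccccc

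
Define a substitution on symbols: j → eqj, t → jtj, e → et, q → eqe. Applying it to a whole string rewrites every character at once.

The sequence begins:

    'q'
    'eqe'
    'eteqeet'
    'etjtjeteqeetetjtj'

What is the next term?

Replace each of the 17 characters of etjtjeteqeetetjtj in place — et jtj eqj jtj eqj et jtj et eqe et et jtj et jtj eqj jtj eqj — and concatenate.

etjtjeqjjtjeqjetjtjeteqeetetjtjetjtjeqjjtjeqj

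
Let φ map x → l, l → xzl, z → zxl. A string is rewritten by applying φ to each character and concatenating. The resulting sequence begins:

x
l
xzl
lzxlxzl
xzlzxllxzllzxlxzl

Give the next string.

Rewriting the 17 symbols of xzlzxllxzllzxlxzl one by one yields l zxl xzl zxl l xzl xzl l zxl xzl xzl zxl l xzl l zxl xzl; concatenated:

lzxlxzlzxllxzlxzllzxlxzlxzlzxllxzllzxlxzl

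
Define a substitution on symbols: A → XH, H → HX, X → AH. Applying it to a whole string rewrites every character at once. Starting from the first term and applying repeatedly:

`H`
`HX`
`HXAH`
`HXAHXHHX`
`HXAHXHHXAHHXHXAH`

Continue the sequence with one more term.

HXAHXHHXAHHXHXAHXHHXHXAHHXAHXHHX

Replace each of the 16 characters of HXAHXHHXAHHXHXAH in place — HX AH XH HX AH HX HX AH XH HX HX AH HX AH XH HX — and concatenate.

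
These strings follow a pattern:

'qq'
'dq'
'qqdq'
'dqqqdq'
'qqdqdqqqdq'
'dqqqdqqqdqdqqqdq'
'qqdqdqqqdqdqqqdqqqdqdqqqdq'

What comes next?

dqqqdqqqdqdqqqdqqqdqdqqqdqdqqqdqqqdqdqqqdq

From term 3 onward, concatenate the second-to-last term with the last: qq·dq = qqdq, dq·qqdq = dqqqdq, …
So term 8 is dqqqdqqqdqdqqqdq·qqdqdqqqdqdqqqdqqqdqdqqqdq.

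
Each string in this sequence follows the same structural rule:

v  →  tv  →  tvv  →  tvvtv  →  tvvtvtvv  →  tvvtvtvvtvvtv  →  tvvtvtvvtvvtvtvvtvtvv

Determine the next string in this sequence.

tvvtvtvvtvvtvtvvtvtvvtvvtvtvvtvvtv

This is a Fibonacci-style word recurrence s(k) = s(k−1)·s(k−2): e.g. tv·v = tvv.
Continuing: tvvtvtvvtvvtvtvvtvtvv · tvvtvtvvtvvtv gives term 8.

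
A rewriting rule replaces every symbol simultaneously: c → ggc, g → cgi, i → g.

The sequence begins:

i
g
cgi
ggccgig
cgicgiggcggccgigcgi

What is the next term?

Rewriting the 19 symbols of cgicgiggcggccgigcgi one by one yields ggc cgi g ggc cgi g cgi cgi ggc cgi cgi ggc ggc cgi g cgi ggc cgi g; concatenated:

ggccgigggccgigcgicgiggccgicgiggcggccgigcgiggccgig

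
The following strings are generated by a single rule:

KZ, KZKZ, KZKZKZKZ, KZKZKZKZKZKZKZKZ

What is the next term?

Each string is two copies of the previous one concatenated.
One more doubling of KZKZKZKZKZKZKZKZ gives the answer.

KZKZKZKZKZKZKZKZKZKZKZKZKZKZKZKZ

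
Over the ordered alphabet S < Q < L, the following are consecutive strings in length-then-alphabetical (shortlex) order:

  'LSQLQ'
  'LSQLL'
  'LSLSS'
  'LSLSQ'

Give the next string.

LSLSL

Find the rightmost character of LSLSQ below L, bump it to the next letter, and reset everything to its right to S.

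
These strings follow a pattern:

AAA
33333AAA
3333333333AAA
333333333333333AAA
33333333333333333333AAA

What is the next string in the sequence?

The strings grow by a fixed prefix 33333 each time.
One more step from 33333333333333333333AAA gives the answer.

3333333333333333333333333AAA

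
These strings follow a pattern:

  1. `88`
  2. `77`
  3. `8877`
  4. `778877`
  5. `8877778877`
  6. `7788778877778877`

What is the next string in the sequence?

This is a Fibonacci-style word recurrence s(k) = s(k−2)·s(k−1): e.g. 88·77 = 8877.
Continuing: 8877778877 · 7788778877778877 gives term 7.

88777788777788778877778877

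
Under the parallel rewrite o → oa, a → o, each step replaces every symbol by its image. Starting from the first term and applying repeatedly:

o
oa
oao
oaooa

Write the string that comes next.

Rewriting each symbol of oaooa: o→oa, a→o, o→oa, o→oa, a→o, which concatenates to oa o oa oa o.

oaooaoao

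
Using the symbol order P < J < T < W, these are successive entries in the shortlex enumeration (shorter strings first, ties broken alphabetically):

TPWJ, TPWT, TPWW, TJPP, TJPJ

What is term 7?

Advancing 2 positions from TJPJ through TJPJ → TJPT reaches term 7.

TJPW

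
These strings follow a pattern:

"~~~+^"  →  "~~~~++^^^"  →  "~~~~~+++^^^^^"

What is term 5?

~~~~~~~+++++^^^^^^^^^

Reading off run lengths: ~ runs 3, 4, 5; + runs 1, 2, 3; ^ runs 1, 3, 5 — each is linear in n (n = 1, 2, …).
At n = 5 the blocks have lengths 7, 5, 9.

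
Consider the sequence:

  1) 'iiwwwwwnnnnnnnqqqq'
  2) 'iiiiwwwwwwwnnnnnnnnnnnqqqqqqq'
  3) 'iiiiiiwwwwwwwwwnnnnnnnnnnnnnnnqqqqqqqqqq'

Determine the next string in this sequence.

iiiiiiiiwwwwwwwwwwwnnnnnnnnnnnnnnnnnnnqqqqqqqqqqqqq

The n-th term is 2n i's then 2n+3 w's then 4n+3 n's then 3n+1 q's (n = 1, 2, …).
Setting n = 4 gives 8, 11, 19, 13 characters in each block.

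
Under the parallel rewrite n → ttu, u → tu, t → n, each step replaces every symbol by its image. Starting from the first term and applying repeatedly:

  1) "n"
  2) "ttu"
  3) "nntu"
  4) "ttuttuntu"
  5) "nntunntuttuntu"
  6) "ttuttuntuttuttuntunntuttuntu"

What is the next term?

nntunntuttuntunntunntuttuntuttuttuntunntuttuntu

Replace each of the 28 characters of ttuttuntuttuttuntunntuttuntu in place — n n tu n n tu ttu n tu n n tu n n tu ttu n tu ttu ttu n tu n n tu ttu n tu — and concatenate.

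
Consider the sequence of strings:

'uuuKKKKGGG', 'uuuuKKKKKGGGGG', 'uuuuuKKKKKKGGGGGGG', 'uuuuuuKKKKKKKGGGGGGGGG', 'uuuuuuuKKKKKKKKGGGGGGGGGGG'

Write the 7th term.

The n-th term is n+1 u's then n+2 K's then 2n-1 G's, where the shown terms are n = 2, 3, 4, 5, 6.
Setting n = 8 gives 9, 10, 15 characters in each block.

uuuuuuuuuKKKKKKKKKKGGGGGGGGGGGGGGG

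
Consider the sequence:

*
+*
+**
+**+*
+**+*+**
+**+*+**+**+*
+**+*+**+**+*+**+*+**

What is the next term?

+**+*+**+**+*+**+*+**+**+*+**+**+*

Each term (from the third on) is the previous term followed by the one before it: term 3 = +*·* = +**.
So term 8 is +**+*+**+**+*+**+*+**·+**+*+**+**+*.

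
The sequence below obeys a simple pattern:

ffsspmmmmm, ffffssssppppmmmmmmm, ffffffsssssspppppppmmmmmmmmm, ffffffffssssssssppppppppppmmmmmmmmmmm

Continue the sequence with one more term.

ffffffffffsssssssssspppppppppppppmmmmmmmmmmmmm

Term n consists of 2n f's, followed by 2n s's, followed by 3n-2 p's, followed by 2n+3 m's (n = 1, 2, …).
For the next term, n = 5, so the run lengths are 10, 10, 13, 13.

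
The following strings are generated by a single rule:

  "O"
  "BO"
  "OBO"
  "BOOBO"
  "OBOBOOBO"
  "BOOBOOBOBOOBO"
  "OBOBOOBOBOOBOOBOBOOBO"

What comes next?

Each term (from the third on) is the two preceding terms concatenated in order: term 3 = O·BO = OBO.
Continuing: BOOBOOBOBOOBO · OBOBOOBOBOOBOOBOBOOBO gives term 8.

BOOBOOBOBOOBOOBOBOOBOBOOBOOBOBOOBO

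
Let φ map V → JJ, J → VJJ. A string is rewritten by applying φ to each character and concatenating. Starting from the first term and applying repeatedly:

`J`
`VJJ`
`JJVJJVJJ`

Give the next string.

VJJVJJJJVJJVJJJJVJJVJJ

Apply φ to JJVJJVJJ symbol by symbol: J→VJJ, J→VJJ, V→JJ, J→VJJ, J→VJJ, V→JJ, J→VJJ, J→VJJ; joined: VJJ VJJ JJ VJJ VJJ JJ VJJ VJJ.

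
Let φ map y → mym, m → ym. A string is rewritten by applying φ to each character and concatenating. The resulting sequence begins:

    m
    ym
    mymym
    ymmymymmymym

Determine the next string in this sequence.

mymymymmymymmymymymmymymmymym

Apply φ to ymmymymmymym symbol by symbol: y→mym, m→ym, m→ym, y→mym, m→ym, y→mym, m→ym, m→ym, y→mym, m→ym, y→mym, m→ym; joined: mym ym ym mym ym mym ym ym mym ym mym ym.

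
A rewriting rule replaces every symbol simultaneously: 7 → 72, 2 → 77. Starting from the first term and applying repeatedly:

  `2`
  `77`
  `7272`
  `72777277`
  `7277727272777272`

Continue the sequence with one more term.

Rewriting the 16 symbols of 7277727272777272 one by one yields 72 77 72 72 72 77 72 77 72 77 72 72 72 77 72 77; concatenated:

72777272727772777277727272777277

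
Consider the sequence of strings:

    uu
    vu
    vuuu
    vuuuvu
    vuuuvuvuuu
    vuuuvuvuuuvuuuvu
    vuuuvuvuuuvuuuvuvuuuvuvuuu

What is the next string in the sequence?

From term 3 onward, concatenate the last term with the second-to-last: vu·uu = vuuu, vuuu·vu = vuuuvu, …
So term 8 is vuuuvuvuuuvuuuvuvuuuvuvuuu·vuuuvuvuuuvuuuvu.

vuuuvuvuuuvuuuvuvuuuvuvuuuvuuuvuvuuuvuuuvu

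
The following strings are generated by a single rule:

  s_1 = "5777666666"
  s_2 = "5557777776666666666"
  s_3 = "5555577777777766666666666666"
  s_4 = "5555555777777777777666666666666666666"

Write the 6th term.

Term n consists of 2n-1 5's, followed by 3n 7's, followed by 4n+2 6's (n = 1, 2, …).
Setting n = 6 gives 11, 18, 26 characters in each block.

5555555555577777777777777777766666666666666666666666666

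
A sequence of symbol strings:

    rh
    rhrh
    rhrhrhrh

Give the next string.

rhrhrhrhrhrhrhrh

Each string is two copies of the previous one concatenated.
One more doubling of rhrhrhrh gives the answer.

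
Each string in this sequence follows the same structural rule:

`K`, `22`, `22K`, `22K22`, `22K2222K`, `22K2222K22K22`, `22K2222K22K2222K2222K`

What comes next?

22K2222K22K2222K2222K22K2222K22K22

This is a Fibonacci-style word recurrence s(k) = s(k−1)·s(k−2): e.g. 22·K = 22K.
So term 8 is 22K2222K22K2222K2222K·22K2222K22K22.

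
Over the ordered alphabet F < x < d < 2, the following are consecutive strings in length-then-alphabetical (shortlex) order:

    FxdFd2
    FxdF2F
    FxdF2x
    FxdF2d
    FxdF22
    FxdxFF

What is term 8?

FxdxFd

Stepping forward 2 times from FxdxFF: FxdxFF → FxdxFx, then the target.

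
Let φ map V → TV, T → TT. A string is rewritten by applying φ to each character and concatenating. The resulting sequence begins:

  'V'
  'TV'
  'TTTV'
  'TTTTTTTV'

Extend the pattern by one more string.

TTTTTTTTTTTTTTTV

Apply φ to TTTTTTTV symbol by symbol: T→TT, T→TT, T→TT, T→TT, T→TT, T→TT, T→TT, V→TV; joined: TT TT TT TT TT TT TT TV.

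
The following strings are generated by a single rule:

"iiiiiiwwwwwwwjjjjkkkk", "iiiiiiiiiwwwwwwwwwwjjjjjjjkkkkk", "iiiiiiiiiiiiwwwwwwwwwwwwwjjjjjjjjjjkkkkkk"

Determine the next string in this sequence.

iiiiiiiiiiiiiiiwwwwwwwwwwwwwwwwjjjjjjjjjjjjjkkkkkkk

Each string has the form i^{3n} w^{3n+1} j^{3n-2} k^{n+2}, where the shown terms are n = 2, 3, 4.
Setting n = 5 gives 15, 16, 13, 7 characters in each block.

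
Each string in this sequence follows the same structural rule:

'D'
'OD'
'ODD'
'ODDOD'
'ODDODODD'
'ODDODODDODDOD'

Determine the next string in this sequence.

ODDODODDODDODODDODODD

Each term (from the third on) is the previous term followed by the one before it: term 3 = OD·D = ODD.
Continuing: ODDODODDODDOD · ODDODODD gives term 7.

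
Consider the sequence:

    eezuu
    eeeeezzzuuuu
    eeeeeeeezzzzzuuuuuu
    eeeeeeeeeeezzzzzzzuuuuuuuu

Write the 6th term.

Term n consists of 3n-1 e's, followed by 2n-1 z's, followed by 2n u's (n = 1, 2, …).
At n = 6 the blocks have lengths 17, 11, 12.

eeeeeeeeeeeeeeeeezzzzzzzzzzzuuuuuuuuuuuu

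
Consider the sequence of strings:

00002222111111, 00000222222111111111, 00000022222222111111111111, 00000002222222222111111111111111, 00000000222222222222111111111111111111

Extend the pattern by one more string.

Term n consists of n+2 0's, followed by 2n 2's, followed by 3n 1's, where the shown terms are n = 2, 3, 4, 5, 6.
At n = 7 the blocks have lengths 9, 14, 21.

00000000022222222222222111111111111111111111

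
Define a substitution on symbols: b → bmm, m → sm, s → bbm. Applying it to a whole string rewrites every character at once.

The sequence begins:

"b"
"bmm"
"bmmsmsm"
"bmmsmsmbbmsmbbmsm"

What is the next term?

Rewriting the 17 symbols of bmmsmsmbbmsmbbmsm one by one yields bmm sm sm bbm sm bbm sm bmm bmm sm bbm sm bmm bmm sm bbm sm; concatenated:

bmmsmsmbbmsmbbmsmbmmbmmsmbbmsmbmmbmmsmbbmsm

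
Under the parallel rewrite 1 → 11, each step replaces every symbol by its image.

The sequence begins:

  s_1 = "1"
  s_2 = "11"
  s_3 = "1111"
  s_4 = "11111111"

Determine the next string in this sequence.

Rewriting each symbol of 11111111: 1→11, 1→11, 1→11, 1→11, 1→11, 1→11, 1→11, 1→11, which concatenates to 11 11 11 11 11 11 11 11.

1111111111111111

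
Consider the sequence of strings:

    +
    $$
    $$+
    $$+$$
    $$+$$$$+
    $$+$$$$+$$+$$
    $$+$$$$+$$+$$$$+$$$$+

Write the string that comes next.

Each term (from the third on) is the previous term followed by the one before it: term 3 = $$·+ = $$+.
Continuing: $$+$$$$+$$+$$$$+$$$$+ · $$+$$$$+$$+$$ gives term 8.

$$+$$$$+$$+$$$$+$$$$+$$+$$$$+$$+$$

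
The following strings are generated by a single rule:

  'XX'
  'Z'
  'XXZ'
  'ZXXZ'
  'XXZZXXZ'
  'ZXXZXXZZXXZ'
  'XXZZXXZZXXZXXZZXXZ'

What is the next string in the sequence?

This is a Fibonacci-style word recurrence s(k) = s(k−2)·s(k−1): e.g. XX·Z = XXZ.
So term 8 is ZXXZXXZZXXZ·XXZZXXZZXXZXXZZXXZ.

ZXXZXXZZXXZXXZZXXZZXXZXXZZXXZ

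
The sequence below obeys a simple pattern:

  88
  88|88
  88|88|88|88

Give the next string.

s(k+1) = s(k)·|·s(k) — each term doubles the last with '|' between the halves.
Doubling 88|88|88|88 with '|' between the halves:

88|88|88|88|88|88|88|88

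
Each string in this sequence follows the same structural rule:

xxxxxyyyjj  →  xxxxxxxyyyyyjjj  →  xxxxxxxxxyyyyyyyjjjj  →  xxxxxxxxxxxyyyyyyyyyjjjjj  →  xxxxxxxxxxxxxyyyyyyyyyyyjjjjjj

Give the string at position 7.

Each string has the form x^{2n+3} y^{2n+1} j^{n+1} (n = 1, 2, …).
At n = 7 the blocks have lengths 17, 15, 8.

xxxxxxxxxxxxxxxxxyyyyyyyyyyyyyyyjjjjjjjj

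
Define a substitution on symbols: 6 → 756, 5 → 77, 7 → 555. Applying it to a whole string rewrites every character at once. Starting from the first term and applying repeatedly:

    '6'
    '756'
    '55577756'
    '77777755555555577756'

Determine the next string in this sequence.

55555555555555555577777777777777777755555555577756

φ(77777755555555577756) expands symbol-by-symbol to 555 555 555 555 555 555 77 77 77 77 77 77 77 77 77 555 555 555 77 756; joining the 20 pieces gives the next term.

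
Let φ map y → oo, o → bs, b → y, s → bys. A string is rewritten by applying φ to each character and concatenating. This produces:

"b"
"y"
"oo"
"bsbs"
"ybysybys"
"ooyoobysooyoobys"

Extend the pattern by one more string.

bsbsoobsbsyoobysbsbsoobsbsyoobys

Applying the rule to each of the 16 symbols of ooyoobysooyoobys gives the pieces bs bs oo bs bs y oo bys bs bs oo bs bs y oo bys, which concatenate to the answer.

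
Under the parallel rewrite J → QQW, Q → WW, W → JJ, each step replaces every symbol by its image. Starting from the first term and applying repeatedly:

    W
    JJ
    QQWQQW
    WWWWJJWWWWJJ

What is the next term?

Rewriting each symbol of WWWWJJWWWWJJ: W→JJ, W→JJ, W→JJ, W→JJ, J→QQW, J→QQW, W→JJ, W→JJ, W→JJ, W→JJ, J→QQW, J→QQW, which concatenates to JJ JJ JJ JJ QQW QQW JJ JJ JJ JJ QQW QQW.

JJJJJJJJQQWQQWJJJJJJJJQQWQQW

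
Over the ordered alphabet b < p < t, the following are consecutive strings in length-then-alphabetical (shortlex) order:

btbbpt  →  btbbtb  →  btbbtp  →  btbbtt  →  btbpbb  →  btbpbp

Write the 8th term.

btbppb

Advancing 2 positions from btbpbp through btbpbp → btbpbt reaches term 8.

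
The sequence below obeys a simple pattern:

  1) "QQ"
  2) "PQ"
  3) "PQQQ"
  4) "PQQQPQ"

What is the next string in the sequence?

From term 3 onward, concatenate the last term with the second-to-last: PQ·QQ = PQQQ, PQQQ·PQ = PQQQPQ, …
So term 5 is PQQQPQ·PQQQ.

PQQQPQPQQQ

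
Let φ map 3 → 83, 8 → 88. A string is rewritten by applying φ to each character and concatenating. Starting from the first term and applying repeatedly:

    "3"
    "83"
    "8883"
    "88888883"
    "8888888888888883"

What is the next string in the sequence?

Rewriting the 16 symbols of 8888888888888883 one by one yields 88 88 88 88 88 88 88 88 88 88 88 88 88 88 88 83; concatenated:

88888888888888888888888888888883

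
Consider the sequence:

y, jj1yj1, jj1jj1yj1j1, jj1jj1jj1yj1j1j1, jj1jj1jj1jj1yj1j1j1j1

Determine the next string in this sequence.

s(k+1) = jj1·s(k)·j1, so each term gains jj1 as a prefix and j1 as a suffix.
So the next term is jj1·jj1jj1jj1jj1yj1j1j1j1·j1.

jj1jj1jj1jj1jj1yj1j1j1j1j1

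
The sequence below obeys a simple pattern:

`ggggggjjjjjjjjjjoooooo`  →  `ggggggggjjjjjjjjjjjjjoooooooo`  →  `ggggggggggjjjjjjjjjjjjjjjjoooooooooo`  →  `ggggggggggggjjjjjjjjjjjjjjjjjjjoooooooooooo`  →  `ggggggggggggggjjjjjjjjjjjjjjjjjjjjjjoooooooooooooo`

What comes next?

ggggggggggggggggjjjjjjjjjjjjjjjjjjjjjjjjjoooooooooooooooo

Reading off run lengths: g runs 6, 8, 10, 12, 14; j runs 10, 13, 16, 19, 22; o runs 6, 8, 10, 12, 14 — each is linear in n, where the shown terms are n = 3, 4, 5, 6, 7.
Setting n = 8 gives 16, 25, 16 characters in each block.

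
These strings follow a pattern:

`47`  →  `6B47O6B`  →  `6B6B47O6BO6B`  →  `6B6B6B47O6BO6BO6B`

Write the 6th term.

Every step adds 6B to the front and O6B to the end of the previous string.
From 6B6B6B47O6BO6BO6B, 2 further steps: 6B6B6B47O6BO6BO6B → 6B6B6B6B47O6BO6BO6BO6B → (answer).

6B6B6B6B6B47O6BO6BO6BO6BO6B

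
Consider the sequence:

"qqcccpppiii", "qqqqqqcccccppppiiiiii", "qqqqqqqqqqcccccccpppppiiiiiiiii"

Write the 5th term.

qqqqqqqqqqqqqqqqqqcccccccccccpppppppiiiiiiiiiiiiiii

Each string has the form q^{4n-2} c^{2n+1} p^{n+2} i^{3n} (n = 1, 2, …).
For term 5, n = 5, so the run lengths are 18, 11, 7, 15.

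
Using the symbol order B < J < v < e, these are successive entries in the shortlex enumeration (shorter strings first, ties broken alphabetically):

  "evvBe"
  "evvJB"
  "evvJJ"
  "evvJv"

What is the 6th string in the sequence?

Advancing 2 positions from evvJv through evvJv → evvJe reaches term 6.

evvvB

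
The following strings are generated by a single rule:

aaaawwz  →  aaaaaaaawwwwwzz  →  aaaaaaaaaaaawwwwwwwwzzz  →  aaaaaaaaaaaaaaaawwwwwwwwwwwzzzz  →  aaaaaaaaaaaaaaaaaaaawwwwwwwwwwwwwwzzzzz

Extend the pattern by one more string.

aaaaaaaaaaaaaaaaaaaaaaaawwwwwwwwwwwwwwwwwzzzzzz

Each string has the form a^{4n} w^{3n-1} z^{n} (n = 1, 2, …).
For the next term, n = 6, so the run lengths are 24, 17, 6.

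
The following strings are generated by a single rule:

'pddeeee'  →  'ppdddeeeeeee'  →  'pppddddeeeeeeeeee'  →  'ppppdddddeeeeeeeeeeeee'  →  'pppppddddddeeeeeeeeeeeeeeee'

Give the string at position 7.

Reading off run lengths: p runs 1, 2, 3, 4, 5; d runs 2, 3, 4, 5, 6; e runs 4, 7, 10, 13, 16 — each is linear in n (n = 1, 2, …).
For term 7, n = 7, so the run lengths are 7, 8, 22.

pppppppddddddddeeeeeeeeeeeeeeeeeeeeee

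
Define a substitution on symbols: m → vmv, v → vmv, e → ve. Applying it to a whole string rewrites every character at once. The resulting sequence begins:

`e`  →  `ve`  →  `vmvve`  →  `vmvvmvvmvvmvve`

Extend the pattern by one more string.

vmvvmvvmvvmvvmvvmvvmvvmvvmvvmvvmvvmvvmvve

φ(vmvvmvvmvvmvve) expands symbol-by-symbol to vmv vmv vmv vmv vmv vmv vmv vmv vmv vmv vmv vmv vmv ve; joining the 14 pieces gives the next term.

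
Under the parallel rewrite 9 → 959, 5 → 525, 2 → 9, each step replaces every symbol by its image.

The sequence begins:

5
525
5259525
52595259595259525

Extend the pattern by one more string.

φ(52595259595259525) expands symbol-by-symbol to 525 9 525 959 525 9 525 959 525 959 525 9 525 959 525 9 525; joining the 17 pieces gives the next term.

5259525959525952595952595952595259595259525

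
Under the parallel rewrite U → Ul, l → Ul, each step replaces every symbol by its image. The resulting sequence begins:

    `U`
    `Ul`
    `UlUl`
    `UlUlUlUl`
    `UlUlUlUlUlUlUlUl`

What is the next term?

Rewriting the 16 symbols of UlUlUlUlUlUlUlUl one by one yields Ul Ul Ul Ul Ul Ul Ul Ul Ul Ul Ul Ul Ul Ul Ul Ul; concatenated:

UlUlUlUlUlUlUlUlUlUlUlUlUlUlUlUl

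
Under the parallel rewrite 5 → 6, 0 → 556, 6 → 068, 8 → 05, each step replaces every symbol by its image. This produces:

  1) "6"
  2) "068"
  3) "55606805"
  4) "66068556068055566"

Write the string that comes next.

φ(66068556068055566) expands symbol-by-symbol to 068 068 556 068 05 6 6 068 556 068 05 556 6 6 6 068 068; joining the 17 pieces gives the next term.

068068556068056606855606805556666068068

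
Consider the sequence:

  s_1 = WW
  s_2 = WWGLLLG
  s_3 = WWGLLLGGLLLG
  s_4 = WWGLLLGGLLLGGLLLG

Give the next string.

Every step adds GLLLG to the end: s(k+1) = s(k)·GLLLG.
So the next term is WWGLLLGGLLLGGLLLG·GLLLG.

WWGLLLGGLLLGGLLLGGLLLG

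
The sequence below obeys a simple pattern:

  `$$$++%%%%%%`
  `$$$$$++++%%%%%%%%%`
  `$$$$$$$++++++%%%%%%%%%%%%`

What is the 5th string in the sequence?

$$$$$$$$$$$++++++++++%%%%%%%%%%%%%%%%%%

Each string has the form $^{2n+1} +^{2n} %^{3n+3} (n = 1, 2, …).
For term 5, n = 5, so the run lengths are 11, 10, 18.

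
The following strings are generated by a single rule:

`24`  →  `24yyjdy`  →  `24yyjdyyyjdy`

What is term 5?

Every step adds yyjdy to the end: s(k+1) = s(k)·yyjdy.
From 24yyjdyyyjdy, 2 further steps: 24yyjdyyyjdy → 24yyjdyyyjdyyyjdy → (answer).

24yyjdyyyjdyyyjdyyyjdy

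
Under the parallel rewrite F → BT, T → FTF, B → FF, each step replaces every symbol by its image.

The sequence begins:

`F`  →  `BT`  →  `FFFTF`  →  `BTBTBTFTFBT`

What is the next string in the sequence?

FFFTFFFFTFFFFTFBTFTFBTFFFTF

Apply φ to BTBTBTFTFBT symbol by symbol: B→FF, T→FTF, B→FF, T→FTF, B→FF, T→FTF, F→BT, T→FTF, F→BT, B→FF, T→FTF; joined: FF FTF FF FTF FF FTF BT FTF BT FF FTF.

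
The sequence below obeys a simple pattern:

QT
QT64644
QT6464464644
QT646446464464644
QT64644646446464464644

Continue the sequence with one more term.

Each term is the previous one with 64644 appended.
Applying this once more to QT64644646446464464644:

QT6464464644646446464464644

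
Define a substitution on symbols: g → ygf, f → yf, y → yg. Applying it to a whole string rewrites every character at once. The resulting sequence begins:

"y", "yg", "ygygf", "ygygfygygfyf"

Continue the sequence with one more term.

Rewriting each symbol of ygygfygygfyf: y→yg, g→ygf, y→yg, g→ygf, f→yf, y→yg, g→ygf, y→yg, g→ygf, f→yf, y→yg, f→yf, which concatenates to yg ygf yg ygf yf yg ygf yg ygf yf yg yf.

ygygfygygfyfygygfygygfyfygyf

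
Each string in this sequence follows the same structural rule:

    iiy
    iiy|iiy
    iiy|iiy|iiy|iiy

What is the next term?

Every step duplicates the string with '|' between the halves.
Doubling iiy|iiy|iiy|iiy with '|' between the halves:

iiy|iiy|iiy|iiy|iiy|iiy|iiy|iiy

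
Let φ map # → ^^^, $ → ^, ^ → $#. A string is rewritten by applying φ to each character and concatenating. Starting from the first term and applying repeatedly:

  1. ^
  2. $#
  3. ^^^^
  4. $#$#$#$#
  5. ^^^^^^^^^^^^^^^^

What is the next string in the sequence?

Applying the rule to each of the 16 symbols of ^^^^^^^^^^^^^^^^ gives the pieces $# $# $# $# $# $# $# $# $# $# $# $# $# $# $# $#, which concatenate to the answer.

$#$#$#$#$#$#$#$#$#$#$#$#$#$#$#$#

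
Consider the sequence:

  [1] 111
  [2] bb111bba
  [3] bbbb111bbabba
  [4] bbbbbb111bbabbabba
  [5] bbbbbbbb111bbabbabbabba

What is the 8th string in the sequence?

bbbbbbbbbbbbbb111bbabbabbabbabbabbabba

Every step adds bb to the front and bba to the end of the previous string.
From bbbbbbbb111bbabbabbabba, 3 further steps: bbbbbbbb111bbabbabbabba → bbbbbbbbbb111bbabbabbabbabba → bbbbbbbbbbbb111bbabbabbabbabbabba → (answer).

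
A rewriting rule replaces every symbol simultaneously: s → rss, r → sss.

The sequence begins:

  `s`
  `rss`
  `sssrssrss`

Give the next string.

rssrssrsssssrssrsssssrssrss

Apply φ to sssrssrss symbol by symbol: s→rss, s→rss, s→rss, r→sss, s→rss, s→rss, r→sss, s→rss, s→rss; joined: rss rss rss sss rss rss sss rss rss.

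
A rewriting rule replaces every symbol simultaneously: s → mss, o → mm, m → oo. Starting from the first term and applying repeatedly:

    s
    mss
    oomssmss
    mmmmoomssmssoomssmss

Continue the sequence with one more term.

oooooooommmmoomssmssoomssmssmmmmoomssmssoomssmss

Applying the rule to each of the 20 symbols of mmmmoomssmssoomssmss gives the pieces oo oo oo oo mm mm oo mss mss oo mss mss mm mm oo mss mss oo mss mss, which concatenate to the answer.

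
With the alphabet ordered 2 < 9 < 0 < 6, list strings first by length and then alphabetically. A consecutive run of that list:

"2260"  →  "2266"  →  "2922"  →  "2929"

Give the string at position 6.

Stepping forward 2 times from 2929: 2929 → 2920, then the target.

2926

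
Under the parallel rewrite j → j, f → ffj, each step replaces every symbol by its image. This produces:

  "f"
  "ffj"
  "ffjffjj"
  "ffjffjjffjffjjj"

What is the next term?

Rewriting the 15 symbols of ffjffjjffjffjjj one by one yields ffj ffj j ffj ffj j j ffj ffj j ffj ffj j j j; concatenated:

ffjffjjffjffjjjffjffjjffjffjjjj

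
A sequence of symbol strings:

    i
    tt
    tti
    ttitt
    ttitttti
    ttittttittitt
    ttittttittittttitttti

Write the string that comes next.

Each term (from the third on) is the previous term followed by the one before it: term 3 = tt·i = tti.
So term 8 is ttittttittittttitttti·ttittttittitt.

ttittttittittttittttittittttittitt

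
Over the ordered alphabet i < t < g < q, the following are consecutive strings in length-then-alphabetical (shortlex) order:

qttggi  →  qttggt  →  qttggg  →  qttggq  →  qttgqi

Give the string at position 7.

Stepping forward 2 times from qttgqi: qttgqi → qttgqt, then the target.

qttgqg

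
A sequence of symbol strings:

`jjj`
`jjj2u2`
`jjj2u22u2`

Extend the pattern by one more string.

Each term is the previous one with 2u2 appended.
One more step from jjj2u22u2 gives the answer.

jjj2u22u22u2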